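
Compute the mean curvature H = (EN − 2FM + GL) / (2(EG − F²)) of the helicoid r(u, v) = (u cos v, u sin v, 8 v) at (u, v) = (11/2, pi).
H = 0

With E = 1, F = 0, G = u^2 + 64, L = 0, M = -8/sqrt(u^2 + 64), N = 0, assemble
  H = (EN − 2FM + GL) / (2(EG − F²)) = 0.
At (u, v) = (11/2, pi): H = 0.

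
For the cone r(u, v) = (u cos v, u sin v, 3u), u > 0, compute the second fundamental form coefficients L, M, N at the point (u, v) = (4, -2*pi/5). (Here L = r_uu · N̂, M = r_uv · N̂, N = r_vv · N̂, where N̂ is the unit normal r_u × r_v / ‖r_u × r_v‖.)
L = 0;  M = 0;  N = 6*sqrt(10)/5

Compute the unit normal N̂(u, v) = (-3*sqrt(10)*u*cos(v)/(10*Abs(u)), -3*sqrt(10)*u*sin(v)/(10*Abs(u)), sqrt(10)*u/(10*Abs(u))), and the second partials r_uu, r_uv, r_vv. Take dot products:
  L(u, v) = r_uu · N̂ = 0,
  M(u, v) = r_uv · N̂ = 0,
  N(u, v) = r_vv · N̂ = 3*sqrt(10)*u^2/(10*Abs(u)).
Evaluating at (u, v) = (4, -2*pi/5):
  L = 0, M = 0, N = 6*sqrt(10)/5.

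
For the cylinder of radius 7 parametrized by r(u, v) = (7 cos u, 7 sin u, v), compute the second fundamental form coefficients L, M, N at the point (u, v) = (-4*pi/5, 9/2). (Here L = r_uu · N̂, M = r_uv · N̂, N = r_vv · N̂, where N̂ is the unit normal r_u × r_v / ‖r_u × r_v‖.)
L = -7;  M = 0;  N = 0

Compute the unit normal N̂(u, v) = (cos(u), sin(u), 0), and the second partials r_uu, r_uv, r_vv. Take dot products:
  L(u, v) = r_uu · N̂ = -7,
  M(u, v) = r_uv · N̂ = 0,
  N(u, v) = r_vv · N̂ = 0.
Evaluating at (u, v) = (-4*pi/5, 9/2):
  L = -7, M = 0, N = 0.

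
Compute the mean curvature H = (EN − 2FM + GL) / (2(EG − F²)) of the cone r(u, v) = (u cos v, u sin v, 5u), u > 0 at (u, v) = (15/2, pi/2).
H = sqrt(26)/78

With E = 26, F = 0, G = u^2, L = 0, M = 0, N = 5*sqrt(26)*u^2/(26*Abs(u)), assemble
  H = (EN − 2FM + GL) / (2(EG − F²)) = 5*sqrt(26)/(52*Abs(u)).
At (u, v) = (15/2, pi/2): H = sqrt(26)/78.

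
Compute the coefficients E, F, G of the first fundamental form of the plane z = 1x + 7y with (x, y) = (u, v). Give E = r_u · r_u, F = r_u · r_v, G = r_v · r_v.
E = 2;  F = 7;  G = 50

Compute partials: r_u = (1, 0, 1), r_v = (0, 1, 7). Then
  E = r_u · r_u = 2,
  F = r_u · r_v = 7,
  G = r_v · r_v = 50.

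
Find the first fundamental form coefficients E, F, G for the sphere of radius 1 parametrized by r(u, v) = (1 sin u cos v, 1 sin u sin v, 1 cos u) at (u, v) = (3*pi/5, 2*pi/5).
E = 1;  F = 0;  G = sqrt(5)/8 + 5/8

Partials: r_u = (cos(u)*cos(v), sin(v)*cos(u), -sin(u)), r_v = (-sin(u)*sin(v), sin(u)*cos(v), 0). As functions of (u, v):
  E = r_u · r_u = 1,
  F = r_u · r_v = 0,
  G = r_v · r_v = sin(u)^2.
Evaluating at (u, v) = (3*pi/5, 2*pi/5): E = 1, F = 0, G = sqrt(5)/8 + 5/8.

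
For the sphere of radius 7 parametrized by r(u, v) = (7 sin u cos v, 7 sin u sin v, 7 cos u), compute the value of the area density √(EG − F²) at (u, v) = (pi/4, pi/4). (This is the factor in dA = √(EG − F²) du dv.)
√(EG − F²)|_{(pi/4, pi/4)} = 49*sqrt(2)/2

E = 49, F = 0, G = 49*sin(u)^2, so EG − F² = 2401*sin(u)^2. Taking the positive square root: √(EG − F²) = 49*Abs(sin(u)). At (u, v) = (pi/4, pi/4): 49*sqrt(2)/2.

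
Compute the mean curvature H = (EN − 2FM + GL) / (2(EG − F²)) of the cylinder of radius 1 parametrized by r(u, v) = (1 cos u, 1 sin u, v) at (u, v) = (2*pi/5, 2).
H = -1/2

With E = 1, F = 0, G = 1, L = -1, M = 0, N = 0, assemble
  H = (EN − 2FM + GL) / (2(EG − F²)) = -1/2.
At (u, v) = (2*pi/5, 2): H = -1/2.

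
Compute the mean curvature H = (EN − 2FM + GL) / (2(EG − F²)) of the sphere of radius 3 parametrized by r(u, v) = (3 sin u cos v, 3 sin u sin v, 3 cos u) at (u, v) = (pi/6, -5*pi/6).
H = -1/3

With E = 9, F = 0, G = 9*sin(u)^2, L = -3*sin(u)/Abs(sin(u)), M = 0, N = -3*sin(u)^3/Abs(sin(u)), assemble
  H = (EN − 2FM + GL) / (2(EG − F²)) = -sin(u)/(3*Abs(sin(u))).
At (u, v) = (pi/6, -5*pi/6): H = -1/3.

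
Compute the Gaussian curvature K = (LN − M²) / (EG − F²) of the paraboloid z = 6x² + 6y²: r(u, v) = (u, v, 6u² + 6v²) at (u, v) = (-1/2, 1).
K = 144/32761

Coefficients of the first fundamental form: E = 144*u^2 + 1, F = 144*u*v, G = 144*v^2 + 1.
Coefficients of the second fundamental form: L = 12/sqrt(144*u^2 + 144*v^2 + 1), M = 0, N = 12/sqrt(144*u^2 + 144*v^2 + 1).
Assemble K = (LN − M²)/(EG − F²) = 144/(20736*u^4 + 41472*u^2*v^2 + 288*u^2 + 20736*v^4 + 288*v^2 + 1). At (u, v) = (-1/2, 1): K = 144/32761.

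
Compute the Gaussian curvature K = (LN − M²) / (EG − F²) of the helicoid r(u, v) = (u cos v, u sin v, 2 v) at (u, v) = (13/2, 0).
K = -64/34225

Coefficients of the first fundamental form: E = 1, F = 0, G = u^2 + 4.
Coefficients of the second fundamental form: L = 0, M = -2/sqrt(u^2 + 4), N = 0.
Assemble K = (LN − M²)/(EG − F²) = -4/(u^2 + 4)^2. At (u, v) = (13/2, 0): K = -64/34225.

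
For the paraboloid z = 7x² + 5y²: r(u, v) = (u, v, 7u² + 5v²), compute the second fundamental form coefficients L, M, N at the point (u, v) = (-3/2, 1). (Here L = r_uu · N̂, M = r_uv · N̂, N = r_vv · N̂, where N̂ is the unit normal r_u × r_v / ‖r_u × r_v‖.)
L = 7*sqrt(542)/271;  M = 0;  N = 5*sqrt(542)/271

Compute the unit normal N̂(u, v) = (-14*u/sqrt(196*u^2 + 100*v^2 + 1), -10*v/sqrt(196*u^2 + 100*v^2 + 1), 1/sqrt(196*u^2 + 100*v^2 + 1)), and the second partials r_uu, r_uv, r_vv. Take dot products:
  L(u, v) = r_uu · N̂ = 14/sqrt(196*u^2 + 100*v^2 + 1),
  M(u, v) = r_uv · N̂ = 0,
  N(u, v) = r_vv · N̂ = 10/sqrt(196*u^2 + 100*v^2 + 1).
Evaluating at (u, v) = (-3/2, 1):
  L = 7*sqrt(542)/271, M = 0, N = 5*sqrt(542)/271.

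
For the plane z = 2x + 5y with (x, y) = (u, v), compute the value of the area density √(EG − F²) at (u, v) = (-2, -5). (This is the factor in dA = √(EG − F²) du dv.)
√(EG − F²)|_{(-2, -5)} = sqrt(30)

E = 5, F = 10, G = 26, so EG − F² = 30. Taking the positive square root: √(EG − F²) = sqrt(30). At (u, v) = (-2, -5): sqrt(30).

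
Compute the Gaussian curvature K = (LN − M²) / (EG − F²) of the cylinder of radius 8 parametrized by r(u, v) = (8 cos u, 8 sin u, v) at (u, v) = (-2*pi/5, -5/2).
K = 0

Coefficients of the first fundamental form: E = 64, F = 0, G = 1.
Coefficients of the second fundamental form: L = -8, M = 0, N = 0.
Assemble K = (LN − M²)/(EG − F²) = 0. At (u, v) = (-2*pi/5, -5/2): K = 0.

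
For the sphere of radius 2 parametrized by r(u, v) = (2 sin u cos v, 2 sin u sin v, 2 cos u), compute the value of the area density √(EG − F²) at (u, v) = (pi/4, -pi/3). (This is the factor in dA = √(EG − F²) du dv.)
√(EG − F²)|_{(pi/4, -pi/3)} = 2*sqrt(2)

E = 4, F = 0, G = 4*sin(u)^2, so EG − F² = 16*sin(u)^2. Taking the positive square root: √(EG − F²) = 4*Abs(sin(u)). At (u, v) = (pi/4, -pi/3): 2*sqrt(2).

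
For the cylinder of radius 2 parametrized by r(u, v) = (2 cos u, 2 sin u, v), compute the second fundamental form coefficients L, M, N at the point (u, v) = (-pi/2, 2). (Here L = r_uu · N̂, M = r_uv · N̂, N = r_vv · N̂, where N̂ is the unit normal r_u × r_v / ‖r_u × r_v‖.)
L = -2;  M = 0;  N = 0

Compute the unit normal N̂(u, v) = (cos(u), sin(u), 0), and the second partials r_uu, r_uv, r_vv. Take dot products:
  L(u, v) = r_uu · N̂ = -2,
  M(u, v) = r_uv · N̂ = 0,
  N(u, v) = r_vv · N̂ = 0.
Evaluating at (u, v) = (-pi/2, 2):
  L = -2, M = 0, N = 0.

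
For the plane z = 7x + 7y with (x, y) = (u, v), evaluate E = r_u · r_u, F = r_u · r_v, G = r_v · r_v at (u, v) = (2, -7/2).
E = 50;  F = 49;  G = 50

Partials: r_u = (1, 0, 7), r_v = (0, 1, 7). As functions of (u, v):
  E = r_u · r_u = 50,
  F = r_u · r_v = 49,
  G = r_v · r_v = 50.
Evaluating at (u, v) = (2, -7/2): E = 50, F = 49, G = 50.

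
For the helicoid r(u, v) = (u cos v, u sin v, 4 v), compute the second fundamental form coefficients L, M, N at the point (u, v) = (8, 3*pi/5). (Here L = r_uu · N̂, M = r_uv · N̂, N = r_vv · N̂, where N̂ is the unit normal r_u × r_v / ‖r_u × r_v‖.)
L = 0;  M = -sqrt(5)/5;  N = 0

Compute the unit normal N̂(u, v) = (4*sin(v)/sqrt(u^2 + 16), -4*cos(v)/sqrt(u^2 + 16), u/sqrt(u^2 + 16)), and the second partials r_uu, r_uv, r_vv. Take dot products:
  L(u, v) = r_uu · N̂ = 0,
  M(u, v) = r_uv · N̂ = -4/sqrt(u^2 + 16),
  N(u, v) = r_vv · N̂ = 0.
Evaluating at (u, v) = (8, 3*pi/5):
  L = 0, M = -sqrt(5)/5, N = 0.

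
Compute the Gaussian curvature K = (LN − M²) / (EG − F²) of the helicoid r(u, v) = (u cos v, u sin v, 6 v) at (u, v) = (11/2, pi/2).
K = -576/70225

Coefficients of the first fundamental form: E = 1, F = 0, G = u^2 + 36.
Coefficients of the second fundamental form: L = 0, M = -6/sqrt(u^2 + 36), N = 0.
Assemble K = (LN − M²)/(EG − F²) = -36/(u^2 + 36)^2. At (u, v) = (11/2, pi/2): K = -576/70225.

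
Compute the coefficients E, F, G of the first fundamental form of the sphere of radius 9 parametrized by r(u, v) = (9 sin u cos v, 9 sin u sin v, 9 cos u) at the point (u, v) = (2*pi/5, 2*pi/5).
E = 81;  F = 0;  G = 81*sqrt(5)/8 + 405/8

Partials: r_u = (9*cos(u)*cos(v), 9*sin(v)*cos(u), -9*sin(u)), r_v = (-9*sin(u)*sin(v), 9*sin(u)*cos(v), 0). As functions of (u, v):
  E = r_u · r_u = 81,
  F = r_u · r_v = 0,
  G = r_v · r_v = 81*sin(u)^2.
Evaluating at (u, v) = (2*pi/5, 2*pi/5): E = 81, F = 0, G = 81*sqrt(5)/8 + 405/8.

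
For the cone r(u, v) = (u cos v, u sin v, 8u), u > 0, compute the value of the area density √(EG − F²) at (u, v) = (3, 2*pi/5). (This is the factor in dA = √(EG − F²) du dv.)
√(EG − F²)|_{(3, 2*pi/5)} = 3*sqrt(65)

E = 65, F = 0, G = u^2, so EG − F² = 65*u^2. Taking the positive square root: √(EG − F²) = sqrt(65)*Abs(u). At (u, v) = (3, 2*pi/5): 3*sqrt(65).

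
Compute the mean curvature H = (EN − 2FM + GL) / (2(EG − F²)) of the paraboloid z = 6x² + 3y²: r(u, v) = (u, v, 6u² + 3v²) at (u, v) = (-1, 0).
H = 441*sqrt(145)/21025

With E = 144*u^2 + 1, F = 72*u*v, G = 36*v^2 + 1, L = 12/sqrt(144*u^2 + 36*v^2 + 1), M = 0, N = 6/sqrt(144*u^2 + 36*v^2 + 1), assemble
  H = (EN − 2FM + GL) / (2(EG − F²)) = 9*(48*u^2 + 24*v^2 + 1)/(144*u^2 + 36*v^2 + 1)^(3/2).
At (u, v) = (-1, 0): H = 441*sqrt(145)/21025.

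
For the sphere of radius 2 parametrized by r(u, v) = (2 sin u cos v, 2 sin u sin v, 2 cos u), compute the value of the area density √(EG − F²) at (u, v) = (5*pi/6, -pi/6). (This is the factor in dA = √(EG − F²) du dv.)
√(EG − F²)|_{(5*pi/6, -pi/6)} = 2

E = 4, F = 0, G = 4*sin(u)^2, so EG − F² = 16*sin(u)^2. Taking the positive square root: √(EG − F²) = 4*Abs(sin(u)). At (u, v) = (5*pi/6, -pi/6): 2.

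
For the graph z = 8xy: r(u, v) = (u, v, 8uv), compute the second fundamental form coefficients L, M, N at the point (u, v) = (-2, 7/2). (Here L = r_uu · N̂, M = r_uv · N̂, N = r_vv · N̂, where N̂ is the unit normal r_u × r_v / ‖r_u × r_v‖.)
L = 0;  M = 8*sqrt(1041)/1041;  N = 0

Compute the unit normal N̂(u, v) = (-8*v/sqrt(64*u^2 + 64*v^2 + 1), -8*u/sqrt(64*u^2 + 64*v^2 + 1), 1/sqrt(64*u^2 + 64*v^2 + 1)), and the second partials r_uu, r_uv, r_vv. Take dot products:
  L(u, v) = r_uu · N̂ = 0,
  M(u, v) = r_uv · N̂ = 8/sqrt(64*u^2 + 64*v^2 + 1),
  N(u, v) = r_vv · N̂ = 0.
Evaluating at (u, v) = (-2, 7/2):
  L = 0, M = 8*sqrt(1041)/1041, N = 0.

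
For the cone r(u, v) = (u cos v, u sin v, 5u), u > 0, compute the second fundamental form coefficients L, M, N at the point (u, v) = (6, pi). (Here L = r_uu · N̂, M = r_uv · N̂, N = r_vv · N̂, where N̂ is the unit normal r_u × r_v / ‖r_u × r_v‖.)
L = 0;  M = 0;  N = 15*sqrt(26)/13

Compute the unit normal N̂(u, v) = (-5*sqrt(26)*u*cos(v)/(26*Abs(u)), -5*sqrt(26)*u*sin(v)/(26*Abs(u)), sqrt(26)*u/(26*Abs(u))), and the second partials r_uu, r_uv, r_vv. Take dot products:
  L(u, v) = r_uu · N̂ = 0,
  M(u, v) = r_uv · N̂ = 0,
  N(u, v) = r_vv · N̂ = 5*sqrt(26)*u^2/(26*Abs(u)).
Evaluating at (u, v) = (6, pi):
  L = 0, M = 0, N = 15*sqrt(26)/13.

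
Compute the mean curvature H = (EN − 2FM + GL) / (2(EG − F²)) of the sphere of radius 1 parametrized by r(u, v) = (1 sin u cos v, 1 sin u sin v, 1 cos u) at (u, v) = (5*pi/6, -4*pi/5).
H = -1

With E = 1, F = 0, G = sin(u)^2, L = -sin(u)/Abs(sin(u)), M = 0, N = -sin(u)^3/Abs(sin(u)), assemble
  H = (EN − 2FM + GL) / (2(EG − F²)) = -sin(u)/Abs(sin(u)).
At (u, v) = (5*pi/6, -4*pi/5): H = -1.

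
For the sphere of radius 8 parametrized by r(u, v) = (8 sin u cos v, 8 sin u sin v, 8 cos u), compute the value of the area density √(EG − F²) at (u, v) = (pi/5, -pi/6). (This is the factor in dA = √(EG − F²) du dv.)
√(EG − F²)|_{(pi/5, -pi/6)} = 16*sqrt(10 - 2*sqrt(5))

E = 64, F = 0, G = 64*sin(u)^2, so EG − F² = 4096*sin(u)^2. Taking the positive square root: √(EG − F²) = 64*Abs(sin(u)). At (u, v) = (pi/5, -pi/6): 16*sqrt(10 - 2*sqrt(5)).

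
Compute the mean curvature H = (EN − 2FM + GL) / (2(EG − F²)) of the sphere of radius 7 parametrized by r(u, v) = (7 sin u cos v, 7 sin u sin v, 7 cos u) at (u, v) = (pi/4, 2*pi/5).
H = -1/7

With E = 49, F = 0, G = 49*sin(u)^2, L = -7*sin(u)/Abs(sin(u)), M = 0, N = -7*sin(u)^3/Abs(sin(u)), assemble
  H = (EN − 2FM + GL) / (2(EG − F²)) = -sin(u)/(7*Abs(sin(u))).
At (u, v) = (pi/4, 2*pi/5): H = -1/7.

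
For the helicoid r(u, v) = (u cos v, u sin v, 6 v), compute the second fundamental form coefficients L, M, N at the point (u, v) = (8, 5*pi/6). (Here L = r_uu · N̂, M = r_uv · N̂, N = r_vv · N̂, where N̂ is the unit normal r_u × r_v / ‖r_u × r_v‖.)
L = 0;  M = -3/5;  N = 0

Compute the unit normal N̂(u, v) = (6*sin(v)/sqrt(u^2 + 36), -6*cos(v)/sqrt(u^2 + 36), u/sqrt(u^2 + 36)), and the second partials r_uu, r_uv, r_vv. Take dot products:
  L(u, v) = r_uu · N̂ = 0,
  M(u, v) = r_uv · N̂ = -6/sqrt(u^2 + 36),
  N(u, v) = r_vv · N̂ = 0.
Evaluating at (u, v) = (8, 5*pi/6):
  L = 0, M = -3/5, N = 0.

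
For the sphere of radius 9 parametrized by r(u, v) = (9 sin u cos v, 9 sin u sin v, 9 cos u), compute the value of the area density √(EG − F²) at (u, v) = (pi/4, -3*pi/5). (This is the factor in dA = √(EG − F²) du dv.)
√(EG − F²)|_{(pi/4, -3*pi/5)} = 81*sqrt(2)/2

E = 81, F = 0, G = 81*sin(u)^2, so EG − F² = 6561*sin(u)^2. Taking the positive square root: √(EG − F²) = 81*Abs(sin(u)). At (u, v) = (pi/4, -3*pi/5): 81*sqrt(2)/2.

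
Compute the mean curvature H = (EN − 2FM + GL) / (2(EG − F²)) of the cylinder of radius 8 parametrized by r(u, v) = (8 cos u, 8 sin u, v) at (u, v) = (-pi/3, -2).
H = -1/16

With E = 64, F = 0, G = 1, L = -8, M = 0, N = 0, assemble
  H = (EN − 2FM + GL) / (2(EG − F²)) = -1/16.
At (u, v) = (-pi/3, -2): H = -1/16.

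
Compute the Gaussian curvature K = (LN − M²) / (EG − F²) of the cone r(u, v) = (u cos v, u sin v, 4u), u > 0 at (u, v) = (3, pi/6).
K = 0

Coefficients of the first fundamental form: E = 17, F = 0, G = u^2.
Coefficients of the second fundamental form: L = 0, M = 0, N = 4*sqrt(17)*u^2/(17*Abs(u)).
Assemble K = (LN − M²)/(EG − F²) = 0. At (u, v) = (3, pi/6): K = 0.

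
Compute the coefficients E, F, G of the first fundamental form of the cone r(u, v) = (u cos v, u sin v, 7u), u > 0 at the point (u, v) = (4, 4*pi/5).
E = 50;  F = 0;  G = 16

Partials: r_u = (cos(v), sin(v), 7), r_v = (-u*sin(v), u*cos(v), 0). As functions of (u, v):
  E = r_u · r_u = 50,
  F = r_u · r_v = 0,
  G = r_v · r_v = u^2.
Evaluating at (u, v) = (4, 4*pi/5): E = 50, F = 0, G = 16.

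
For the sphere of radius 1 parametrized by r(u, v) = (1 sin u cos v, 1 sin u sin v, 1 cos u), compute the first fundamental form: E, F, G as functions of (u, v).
E = 1;  F = 0;  G = sin(u)^2

Compute partials: r_u = (cos(u)*cos(v), sin(v)*cos(u), -sin(u)), r_v = (-sin(u)*sin(v), sin(u)*cos(v), 0). Then
  E = r_u · r_u = 1,
  F = r_u · r_v = 0,
  G = r_v · r_v = sin(u)^2.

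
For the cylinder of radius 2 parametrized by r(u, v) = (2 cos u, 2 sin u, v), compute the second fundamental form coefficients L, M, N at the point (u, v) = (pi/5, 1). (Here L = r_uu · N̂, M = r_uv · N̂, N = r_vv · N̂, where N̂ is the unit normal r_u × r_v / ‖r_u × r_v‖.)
L = -2;  M = 0;  N = 0

Compute the unit normal N̂(u, v) = (cos(u), sin(u), 0), and the second partials r_uu, r_uv, r_vv. Take dot products:
  L(u, v) = r_uu · N̂ = -2,
  M(u, v) = r_uv · N̂ = 0,
  N(u, v) = r_vv · N̂ = 0.
Evaluating at (u, v) = (pi/5, 1):
  L = -2, M = 0, N = 0.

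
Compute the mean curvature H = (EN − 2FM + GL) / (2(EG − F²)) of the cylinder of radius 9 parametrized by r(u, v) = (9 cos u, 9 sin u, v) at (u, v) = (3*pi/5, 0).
H = -1/18

With E = 81, F = 0, G = 1, L = -9, M = 0, N = 0, assemble
  H = (EN − 2FM + GL) / (2(EG − F²)) = -1/18.
At (u, v) = (3*pi/5, 0): H = -1/18.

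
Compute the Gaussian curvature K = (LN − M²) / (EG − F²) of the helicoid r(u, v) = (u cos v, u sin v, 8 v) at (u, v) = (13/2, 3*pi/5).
K = -1024/180625

Coefficients of the first fundamental form: E = 1, F = 0, G = u^2 + 64.
Coefficients of the second fundamental form: L = 0, M = -8/sqrt(u^2 + 64), N = 0.
Assemble K = (LN − M²)/(EG − F²) = -64/(u^2 + 64)^2. At (u, v) = (13/2, 3*pi/5): K = -1024/180625.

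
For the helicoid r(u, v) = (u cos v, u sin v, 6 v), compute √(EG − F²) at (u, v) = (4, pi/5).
√(EG − F²)|_{(4, pi/5)} = 2*sqrt(13)

E = 1, F = 0, G = u^2 + 36; EG − F² = u^2 + 36; √(EG − F²) = sqrt(u^2 + 36). At the given point: 2*sqrt(13).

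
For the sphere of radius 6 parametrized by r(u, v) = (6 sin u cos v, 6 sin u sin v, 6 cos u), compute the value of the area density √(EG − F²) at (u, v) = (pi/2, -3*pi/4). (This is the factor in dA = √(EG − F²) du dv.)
√(EG − F²)|_{(pi/2, -3*pi/4)} = 36

E = 36, F = 0, G = 36*sin(u)^2, so EG − F² = 1296*sin(u)^2. Taking the positive square root: √(EG − F²) = 36*Abs(sin(u)). At (u, v) = (pi/2, -3*pi/4): 36.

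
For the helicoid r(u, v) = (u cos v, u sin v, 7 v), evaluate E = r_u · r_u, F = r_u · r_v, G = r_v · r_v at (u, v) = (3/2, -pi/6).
E = 1;  F = 0;  G = 205/4

Partials: r_u = (cos(v), sin(v), 0), r_v = (-u*sin(v), u*cos(v), 7). As functions of (u, v):
  E = r_u · r_u = 1,
  F = r_u · r_v = 0,
  G = r_v · r_v = u^2 + 49.
Evaluating at (u, v) = (3/2, -pi/6): E = 1, F = 0, G = 205/4.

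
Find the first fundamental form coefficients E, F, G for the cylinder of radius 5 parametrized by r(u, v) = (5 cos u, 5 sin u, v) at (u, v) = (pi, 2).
E = 25;  F = 0;  G = 1

Partials: r_u = (-5*sin(u), 5*cos(u), 0), r_v = (0, 0, 1). As functions of (u, v):
  E = r_u · r_u = 25,
  F = r_u · r_v = 0,
  G = r_v · r_v = 1.
Evaluating at (u, v) = (pi, 2): E = 25, F = 0, G = 1.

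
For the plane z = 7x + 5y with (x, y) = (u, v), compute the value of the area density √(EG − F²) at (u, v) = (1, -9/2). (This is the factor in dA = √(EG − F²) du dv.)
√(EG − F²)|_{(1, -9/2)} = 5*sqrt(3)

E = 50, F = 35, G = 26, so EG − F² = 75. Taking the positive square root: √(EG − F²) = 5*sqrt(3). At (u, v) = (1, -9/2): 5*sqrt(3).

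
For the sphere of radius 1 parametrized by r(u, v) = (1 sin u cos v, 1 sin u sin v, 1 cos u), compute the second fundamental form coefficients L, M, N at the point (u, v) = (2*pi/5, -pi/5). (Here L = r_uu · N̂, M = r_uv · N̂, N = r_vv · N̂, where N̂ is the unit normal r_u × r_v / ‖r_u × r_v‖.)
L = -1;  M = 0;  N = -5/8 - sqrt(5)/8

Compute the unit normal N̂(u, v) = (sin(u)^2*cos(v)/Abs(sin(u)), sin(u)^2*sin(v)/Abs(sin(u)), sin(2*u)/(2*Abs(sin(u)))), and the second partials r_uu, r_uv, r_vv. Take dot products:
  L(u, v) = r_uu · N̂ = -sin(u)/Abs(sin(u)),
  M(u, v) = r_uv · N̂ = 0,
  N(u, v) = r_vv · N̂ = -sin(u)^3/Abs(sin(u)).
Evaluating at (u, v) = (2*pi/5, -pi/5):
  L = -1, M = 0, N = -5/8 - sqrt(5)/8.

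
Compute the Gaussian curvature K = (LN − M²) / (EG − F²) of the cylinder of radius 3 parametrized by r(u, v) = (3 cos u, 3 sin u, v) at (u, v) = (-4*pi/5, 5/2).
K = 0

Coefficients of the first fundamental form: E = 9, F = 0, G = 1.
Coefficients of the second fundamental form: L = -3, M = 0, N = 0.
Assemble K = (LN − M²)/(EG − F²) = 0. At (u, v) = (-4*pi/5, 5/2): K = 0.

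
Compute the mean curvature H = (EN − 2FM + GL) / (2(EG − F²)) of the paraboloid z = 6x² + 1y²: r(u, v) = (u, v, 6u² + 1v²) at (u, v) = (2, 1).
H = 607*sqrt(581)/337561

With E = 144*u^2 + 1, F = 24*u*v, G = 4*v^2 + 1, L = 12/sqrt(144*u^2 + 4*v^2 + 1), M = 0, N = 2/sqrt(144*u^2 + 4*v^2 + 1), assemble
  H = (EN − 2FM + GL) / (2(EG − F²)) = (144*u^2 + 24*v^2 + 7)/(144*u^2 + 4*v^2 + 1)^(3/2).
At (u, v) = (2, 1): H = 607*sqrt(581)/337561.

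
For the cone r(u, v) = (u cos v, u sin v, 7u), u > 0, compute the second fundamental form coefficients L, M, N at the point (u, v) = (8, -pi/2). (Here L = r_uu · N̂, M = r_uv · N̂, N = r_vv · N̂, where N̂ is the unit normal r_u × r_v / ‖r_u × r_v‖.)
L = 0;  M = 0;  N = 28*sqrt(2)/5

Compute the unit normal N̂(u, v) = (-7*sqrt(2)*u*cos(v)/(10*Abs(u)), -7*sqrt(2)*u*sin(v)/(10*Abs(u)), sqrt(2)*u/(10*Abs(u))), and the second partials r_uu, r_uv, r_vv. Take dot products:
  L(u, v) = r_uu · N̂ = 0,
  M(u, v) = r_uv · N̂ = 0,
  N(u, v) = r_vv · N̂ = 7*sqrt(2)*u^2/(10*Abs(u)).
Evaluating at (u, v) = (8, -pi/2):
  L = 0, M = 0, N = 28*sqrt(2)/5.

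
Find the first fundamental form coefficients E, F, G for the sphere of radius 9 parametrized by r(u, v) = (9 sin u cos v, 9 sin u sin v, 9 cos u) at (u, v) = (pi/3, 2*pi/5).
E = 81;  F = 0;  G = 243/4

Partials: r_u = (9*cos(u)*cos(v), 9*sin(v)*cos(u), -9*sin(u)), r_v = (-9*sin(u)*sin(v), 9*sin(u)*cos(v), 0). As functions of (u, v):
  E = r_u · r_u = 81,
  F = r_u · r_v = 0,
  G = r_v · r_v = 81*sin(u)^2.
Evaluating at (u, v) = (pi/3, 2*pi/5): E = 81, F = 0, G = 243/4.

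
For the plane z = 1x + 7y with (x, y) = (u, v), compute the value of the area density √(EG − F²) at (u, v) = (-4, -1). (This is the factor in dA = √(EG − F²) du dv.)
√(EG − F²)|_{(-4, -1)} = sqrt(51)

E = 2, F = 7, G = 50, so EG − F² = 51. Taking the positive square root: √(EG − F²) = sqrt(51). At (u, v) = (-4, -1): sqrt(51).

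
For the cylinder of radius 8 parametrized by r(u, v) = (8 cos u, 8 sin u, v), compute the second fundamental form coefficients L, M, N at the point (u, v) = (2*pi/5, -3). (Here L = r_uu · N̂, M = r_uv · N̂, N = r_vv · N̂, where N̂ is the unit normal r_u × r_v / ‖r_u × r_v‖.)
L = -8;  M = 0;  N = 0

Compute the unit normal N̂(u, v) = (cos(u), sin(u), 0), and the second partials r_uu, r_uv, r_vv. Take dot products:
  L(u, v) = r_uu · N̂ = -8,
  M(u, v) = r_uv · N̂ = 0,
  N(u, v) = r_vv · N̂ = 0.
Evaluating at (u, v) = (2*pi/5, -3):
  L = -8, M = 0, N = 0.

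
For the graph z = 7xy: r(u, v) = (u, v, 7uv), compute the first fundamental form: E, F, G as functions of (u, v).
E = 49*v^2 + 1;  F = 49*u*v;  G = 49*u^2 + 1

Compute partials: r_u = (1, 0, 7*v), r_v = (0, 1, 7*u). Then
  E = r_u · r_u = 49*v^2 + 1,
  F = r_u · r_v = 49*u*v,
  G = r_v · r_v = 49*u^2 + 1.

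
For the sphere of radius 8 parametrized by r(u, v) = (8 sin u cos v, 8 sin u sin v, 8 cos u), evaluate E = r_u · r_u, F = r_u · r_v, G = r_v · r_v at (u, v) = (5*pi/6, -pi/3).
E = 64;  F = 0;  G = 16

Partials: r_u = (8*cos(u)*cos(v), 8*sin(v)*cos(u), -8*sin(u)), r_v = (-8*sin(u)*sin(v), 8*sin(u)*cos(v), 0). As functions of (u, v):
  E = r_u · r_u = 64,
  F = r_u · r_v = 0,
  G = r_v · r_v = 64*sin(u)^2.
Evaluating at (u, v) = (5*pi/6, -pi/3): E = 64, F = 0, G = 16.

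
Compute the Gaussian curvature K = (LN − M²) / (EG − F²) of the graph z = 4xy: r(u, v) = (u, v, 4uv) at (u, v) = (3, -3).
K = -16/83521

Coefficients of the first fundamental form: E = 16*v^2 + 1, F = 16*u*v, G = 16*u^2 + 1.
Coefficients of the second fundamental form: L = 0, M = 4/sqrt(16*u^2 + 16*v^2 + 1), N = 0.
Assemble K = (LN − M²)/(EG − F²) = -16/(256*u^4 + 512*u^2*v^2 + 32*u^2 + 256*v^4 + 32*v^2 + 1). At (u, v) = (3, -3): K = -16/83521.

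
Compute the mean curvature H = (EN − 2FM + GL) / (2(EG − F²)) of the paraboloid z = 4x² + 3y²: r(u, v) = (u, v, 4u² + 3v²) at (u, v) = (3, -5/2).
H = 2635*sqrt(802)/643204

With E = 64*u^2 + 1, F = 48*u*v, G = 36*v^2 + 1, L = 8/sqrt(64*u^2 + 36*v^2 + 1), M = 0, N = 6/sqrt(64*u^2 + 36*v^2 + 1), assemble
  H = (EN − 2FM + GL) / (2(EG − F²)) = (192*u^2 + 144*v^2 + 7)/(64*u^2 + 36*v^2 + 1)^(3/2).
At (u, v) = (3, -5/2): H = 2635*sqrt(802)/643204.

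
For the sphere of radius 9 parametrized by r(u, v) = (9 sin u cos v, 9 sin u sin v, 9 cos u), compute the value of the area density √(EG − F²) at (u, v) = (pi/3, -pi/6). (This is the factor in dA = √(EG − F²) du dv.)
√(EG − F²)|_{(pi/3, -pi/6)} = 81*sqrt(3)/2

E = 81, F = 0, G = 81*sin(u)^2, so EG − F² = 6561*sin(u)^2. Taking the positive square root: √(EG − F²) = 81*Abs(sin(u)). At (u, v) = (pi/3, -pi/6): 81*sqrt(3)/2.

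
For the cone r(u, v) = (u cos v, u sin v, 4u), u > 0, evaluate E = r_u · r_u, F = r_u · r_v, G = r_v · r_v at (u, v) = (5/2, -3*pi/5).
E = 17;  F = 0;  G = 25/4

Partials: r_u = (cos(v), sin(v), 4), r_v = (-u*sin(v), u*cos(v), 0). As functions of (u, v):
  E = r_u · r_u = 17,
  F = r_u · r_v = 0,
  G = r_v · r_v = u^2.
Evaluating at (u, v) = (5/2, -3*pi/5): E = 17, F = 0, G = 25/4.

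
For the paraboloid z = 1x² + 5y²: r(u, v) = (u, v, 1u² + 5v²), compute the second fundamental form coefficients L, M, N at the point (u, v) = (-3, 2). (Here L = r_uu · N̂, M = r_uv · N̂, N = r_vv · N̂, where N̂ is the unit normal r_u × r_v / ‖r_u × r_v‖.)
L = 2*sqrt(437)/437;  M = 0;  N = 10*sqrt(437)/437

Compute the unit normal N̂(u, v) = (-2*u/sqrt(4*u^2 + 100*v^2 + 1), -10*v/sqrt(4*u^2 + 100*v^2 + 1), 1/sqrt(4*u^2 + 100*v^2 + 1)), and the second partials r_uu, r_uv, r_vv. Take dot products:
  L(u, v) = r_uu · N̂ = 2/sqrt(4*u^2 + 100*v^2 + 1),
  M(u, v) = r_uv · N̂ = 0,
  N(u, v) = r_vv · N̂ = 10/sqrt(4*u^2 + 100*v^2 + 1).
Evaluating at (u, v) = (-3, 2):
  L = 2*sqrt(437)/437, M = 0, N = 10*sqrt(437)/437.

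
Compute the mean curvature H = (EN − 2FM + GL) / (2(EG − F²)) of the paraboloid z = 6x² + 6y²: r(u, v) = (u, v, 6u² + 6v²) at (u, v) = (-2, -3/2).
H = 5412*sqrt(901)/811801

With E = 144*u^2 + 1, F = 144*u*v, G = 144*v^2 + 1, L = 12/sqrt(144*u^2 + 144*v^2 + 1), M = 0, N = 12/sqrt(144*u^2 + 144*v^2 + 1), assemble
  H = (EN − 2FM + GL) / (2(EG − F²)) = 12*(72*u^2 + 72*v^2 + 1)/(144*u^2 + 144*v^2 + 1)^(3/2).
At (u, v) = (-2, -3/2): H = 5412*sqrt(901)/811801.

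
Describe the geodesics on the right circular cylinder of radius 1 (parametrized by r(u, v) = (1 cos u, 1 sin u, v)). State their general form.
The cylinder is flat (K = 0) and locally isometric to the plane via the development (u, v) ↦ (1 u, v). Geodesics are the pre-images of straight lines: circles (v constant), vertical lines (u constant), and helices (v = c · u + d) for constants c, d.

A right cylinder has E = 1², F = 0, G = 1, so EG − F² = 1², and L = −1, M = N = 0, giving K = (LN − M²)/(EG − F²) = 0 everywhere. A flat surface is locally isometric to the Euclidean plane via the map (u, v) ↦ (1 u, v). Straight lines in the (x̃, ỹ) plane pull back to: (a) horizontal circles (v = const), (b) vertical generators (u = const), and (c) helices (1 u tan θ = v, i.e. v = c · u + d).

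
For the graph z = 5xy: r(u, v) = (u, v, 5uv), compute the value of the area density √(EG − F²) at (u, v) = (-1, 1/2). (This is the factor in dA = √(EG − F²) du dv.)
√(EG − F²)|_{(-1, 1/2)} = sqrt(129)/2

E = 25*v^2 + 1, F = 25*u*v, G = 25*u^2 + 1, so EG − F² = 25*u^2 + 25*v^2 + 1. Taking the positive square root: √(EG − F²) = sqrt(25*u^2 + 25*v^2 + 1). At (u, v) = (-1, 1/2): sqrt(129)/2.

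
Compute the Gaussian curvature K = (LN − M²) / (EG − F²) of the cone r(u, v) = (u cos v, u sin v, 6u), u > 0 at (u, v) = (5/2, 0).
K = 0

Coefficients of the first fundamental form: E = 37, F = 0, G = u^2.
Coefficients of the second fundamental form: L = 0, M = 0, N = 6*sqrt(37)*u^2/(37*Abs(u)).
Assemble K = (LN − M²)/(EG − F²) = 0. At (u, v) = (5/2, 0): K = 0.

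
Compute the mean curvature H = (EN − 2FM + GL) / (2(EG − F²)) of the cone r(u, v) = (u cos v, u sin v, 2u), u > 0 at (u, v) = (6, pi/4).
H = sqrt(5)/30

With E = 5, F = 0, G = u^2, L = 0, M = 0, N = 2*sqrt(5)*u^2/(5*Abs(u)), assemble
  H = (EN − 2FM + GL) / (2(EG − F²)) = sqrt(5)/(5*Abs(u)).
At (u, v) = (6, pi/4): H = sqrt(5)/30.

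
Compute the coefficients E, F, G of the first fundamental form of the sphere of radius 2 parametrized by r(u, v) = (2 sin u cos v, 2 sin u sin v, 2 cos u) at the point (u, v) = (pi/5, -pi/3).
E = 4;  F = 0;  G = 5/2 - sqrt(5)/2

Partials: r_u = (2*cos(u)*cos(v), 2*sin(v)*cos(u), -2*sin(u)), r_v = (-2*sin(u)*sin(v), 2*sin(u)*cos(v), 0). As functions of (u, v):
  E = r_u · r_u = 4,
  F = r_u · r_v = 0,
  G = r_v · r_v = 4*sin(u)^2.
Evaluating at (u, v) = (pi/5, -pi/3): E = 4, F = 0, G = 5/2 - sqrt(5)/2.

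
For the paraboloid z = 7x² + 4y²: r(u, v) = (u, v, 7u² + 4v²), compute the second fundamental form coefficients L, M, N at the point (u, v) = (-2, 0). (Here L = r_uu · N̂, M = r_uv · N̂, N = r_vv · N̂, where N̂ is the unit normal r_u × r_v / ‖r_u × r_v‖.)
L = 14*sqrt(785)/785;  M = 0;  N = 8*sqrt(785)/785

Compute the unit normal N̂(u, v) = (-14*u/sqrt(196*u^2 + 64*v^2 + 1), -8*v/sqrt(196*u^2 + 64*v^2 + 1), 1/sqrt(196*u^2 + 64*v^2 + 1)), and the second partials r_uu, r_uv, r_vv. Take dot products:
  L(u, v) = r_uu · N̂ = 14/sqrt(196*u^2 + 64*v^2 + 1),
  M(u, v) = r_uv · N̂ = 0,
  N(u, v) = r_vv · N̂ = 8/sqrt(196*u^2 + 64*v^2 + 1).
Evaluating at (u, v) = (-2, 0):
  L = 14*sqrt(785)/785, M = 0, N = 8*sqrt(785)/785.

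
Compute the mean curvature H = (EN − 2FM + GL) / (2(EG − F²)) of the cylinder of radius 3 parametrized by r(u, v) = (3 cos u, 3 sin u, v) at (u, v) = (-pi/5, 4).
H = -1/6

With E = 9, F = 0, G = 1, L = -3, M = 0, N = 0, assemble
  H = (EN − 2FM + GL) / (2(EG − F²)) = -1/6.
At (u, v) = (-pi/5, 4): H = -1/6.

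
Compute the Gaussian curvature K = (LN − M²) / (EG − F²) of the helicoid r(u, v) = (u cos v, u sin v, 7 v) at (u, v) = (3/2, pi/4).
K = -784/42025

Coefficients of the first fundamental form: E = 1, F = 0, G = u^2 + 49.
Coefficients of the second fundamental form: L = 0, M = -7/sqrt(u^2 + 49), N = 0.
Assemble K = (LN − M²)/(EG − F²) = -49/(u^2 + 49)^2. At (u, v) = (3/2, pi/4): K = -784/42025.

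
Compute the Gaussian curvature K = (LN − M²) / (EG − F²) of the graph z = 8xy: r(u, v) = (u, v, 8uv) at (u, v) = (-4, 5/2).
K = -64/2030625

Coefficients of the first fundamental form: E = 64*v^2 + 1, F = 64*u*v, G = 64*u^2 + 1.
Coefficients of the second fundamental form: L = 0, M = 8/sqrt(64*u^2 + 64*v^2 + 1), N = 0.
Assemble K = (LN − M²)/(EG − F²) = -64/(4096*u^4 + 8192*u^2*v^2 + 128*u^2 + 4096*v^4 + 128*v^2 + 1). At (u, v) = (-4, 5/2): K = -64/2030625.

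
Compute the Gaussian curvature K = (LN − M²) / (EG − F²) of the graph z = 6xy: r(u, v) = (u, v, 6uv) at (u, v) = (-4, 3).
K = -36/811801

Coefficients of the first fundamental form: E = 36*v^2 + 1, F = 36*u*v, G = 36*u^2 + 1.
Coefficients of the second fundamental form: L = 0, M = 6/sqrt(36*u^2 + 36*v^2 + 1), N = 0.
Assemble K = (LN − M²)/(EG − F²) = -36/(1296*u^4 + 2592*u^2*v^2 + 72*u^2 + 1296*v^4 + 72*v^2 + 1). At (u, v) = (-4, 3): K = -36/811801.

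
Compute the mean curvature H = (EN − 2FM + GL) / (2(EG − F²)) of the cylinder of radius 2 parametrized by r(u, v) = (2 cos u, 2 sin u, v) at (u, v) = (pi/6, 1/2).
H = -1/4

With E = 4, F = 0, G = 1, L = -2, M = 0, N = 0, assemble
  H = (EN − 2FM + GL) / (2(EG − F²)) = -1/4.
At (u, v) = (pi/6, 1/2): H = -1/4.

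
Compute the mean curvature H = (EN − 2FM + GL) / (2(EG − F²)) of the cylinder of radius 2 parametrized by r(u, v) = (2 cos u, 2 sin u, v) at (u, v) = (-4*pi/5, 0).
H = -1/4

With E = 4, F = 0, G = 1, L = -2, M = 0, N = 0, assemble
  H = (EN − 2FM + GL) / (2(EG − F²)) = -1/4.
At (u, v) = (-4*pi/5, 0): H = -1/4.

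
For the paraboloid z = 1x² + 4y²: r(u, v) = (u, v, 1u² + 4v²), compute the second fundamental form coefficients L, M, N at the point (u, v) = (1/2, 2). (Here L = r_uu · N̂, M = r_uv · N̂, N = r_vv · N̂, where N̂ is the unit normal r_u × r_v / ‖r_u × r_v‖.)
L = sqrt(258)/129;  M = 0;  N = 4*sqrt(258)/129

Compute the unit normal N̂(u, v) = (-2*u/sqrt(4*u^2 + 64*v^2 + 1), -8*v/sqrt(4*u^2 + 64*v^2 + 1), 1/sqrt(4*u^2 + 64*v^2 + 1)), and the second partials r_uu, r_uv, r_vv. Take dot products:
  L(u, v) = r_uu · N̂ = 2/sqrt(4*u^2 + 64*v^2 + 1),
  M(u, v) = r_uv · N̂ = 0,
  N(u, v) = r_vv · N̂ = 8/sqrt(4*u^2 + 64*v^2 + 1).
Evaluating at (u, v) = (1/2, 2):
  L = sqrt(258)/129, M = 0, N = 4*sqrt(258)/129.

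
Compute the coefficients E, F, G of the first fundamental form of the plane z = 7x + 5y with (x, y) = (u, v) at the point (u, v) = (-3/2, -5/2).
E = 50;  F = 35;  G = 26

Partials: r_u = (1, 0, 7), r_v = (0, 1, 5). As functions of (u, v):
  E = r_u · r_u = 50,
  F = r_u · r_v = 35,
  G = r_v · r_v = 26.
Evaluating at (u, v) = (-3/2, -5/2): E = 50, F = 35, G = 26.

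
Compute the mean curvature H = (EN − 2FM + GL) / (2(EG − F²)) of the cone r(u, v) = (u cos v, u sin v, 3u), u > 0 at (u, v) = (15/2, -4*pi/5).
H = sqrt(10)/50

With E = 10, F = 0, G = u^2, L = 0, M = 0, N = 3*sqrt(10)*u^2/(10*Abs(u)), assemble
  H = (EN − 2FM + GL) / (2(EG − F²)) = 3*sqrt(10)/(20*Abs(u)).
At (u, v) = (15/2, -4*pi/5): H = sqrt(10)/50.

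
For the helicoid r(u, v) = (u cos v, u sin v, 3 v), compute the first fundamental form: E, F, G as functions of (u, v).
E = 1;  F = 0;  G = u^2 + 9

Compute partials: r_u = (cos(v), sin(v), 0), r_v = (-u*sin(v), u*cos(v), 3). Then
  E = r_u · r_u = 1,
  F = r_u · r_v = 0,
  G = r_v · r_v = u^2 + 9.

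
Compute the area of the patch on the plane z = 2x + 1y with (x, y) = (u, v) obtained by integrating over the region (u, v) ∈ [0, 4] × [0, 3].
Area = 12*sqrt(6)

Area = ∫∫ √(EG − F²) du dv with √(EG − F²) = sqrt(6). Integrating over [0, 4] × [0, 3] gives 12*sqrt(6).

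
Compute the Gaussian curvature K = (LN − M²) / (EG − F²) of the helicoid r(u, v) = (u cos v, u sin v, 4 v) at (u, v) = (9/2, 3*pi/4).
K = -256/21025

Coefficients of the first fundamental form: E = 1, F = 0, G = u^2 + 16.
Coefficients of the second fundamental form: L = 0, M = -4/sqrt(u^2 + 16), N = 0.
Assemble K = (LN − M²)/(EG − F²) = -16/(u^2 + 16)^2. At (u, v) = (9/2, 3*pi/4): K = -256/21025.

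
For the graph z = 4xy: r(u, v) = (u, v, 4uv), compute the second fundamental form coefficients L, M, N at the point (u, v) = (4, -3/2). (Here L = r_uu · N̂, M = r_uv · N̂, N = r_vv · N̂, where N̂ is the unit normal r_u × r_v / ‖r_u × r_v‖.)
L = 0;  M = 4*sqrt(293)/293;  N = 0

Compute the unit normal N̂(u, v) = (-4*v/sqrt(16*u^2 + 16*v^2 + 1), -4*u/sqrt(16*u^2 + 16*v^2 + 1), 1/sqrt(16*u^2 + 16*v^2 + 1)), and the second partials r_uu, r_uv, r_vv. Take dot products:
  L(u, v) = r_uu · N̂ = 0,
  M(u, v) = r_uv · N̂ = 4/sqrt(16*u^2 + 16*v^2 + 1),
  N(u, v) = r_vv · N̂ = 0.
Evaluating at (u, v) = (4, -3/2):
  L = 0, M = 4*sqrt(293)/293, N = 0.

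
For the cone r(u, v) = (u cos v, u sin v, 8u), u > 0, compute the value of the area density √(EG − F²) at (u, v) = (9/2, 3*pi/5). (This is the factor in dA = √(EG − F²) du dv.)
√(EG − F²)|_{(9/2, 3*pi/5)} = 9*sqrt(65)/2

E = 65, F = 0, G = u^2, so EG − F² = 65*u^2. Taking the positive square root: √(EG − F²) = sqrt(65)*Abs(u). At (u, v) = (9/2, 3*pi/5): 9*sqrt(65)/2.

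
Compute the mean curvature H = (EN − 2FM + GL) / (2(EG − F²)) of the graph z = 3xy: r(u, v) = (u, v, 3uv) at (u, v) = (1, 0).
H = 0

With E = 9*v^2 + 1, F = 9*u*v, G = 9*u^2 + 1, L = 0, M = 3/sqrt(9*u^2 + 9*v^2 + 1), N = 0, assemble
  H = (EN − 2FM + GL) / (2(EG − F²)) = -27*u*v/(9*u^2 + 9*v^2 + 1)^(3/2).
At (u, v) = (1, 0): H = 0.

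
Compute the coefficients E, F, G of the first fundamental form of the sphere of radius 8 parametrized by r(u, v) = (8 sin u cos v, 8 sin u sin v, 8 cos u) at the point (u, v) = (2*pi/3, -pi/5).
E = 64;  F = 0;  G = 48

Partials: r_u = (8*cos(u)*cos(v), 8*sin(v)*cos(u), -8*sin(u)), r_v = (-8*sin(u)*sin(v), 8*sin(u)*cos(v), 0). As functions of (u, v):
  E = r_u · r_u = 64,
  F = r_u · r_v = 0,
  G = r_v · r_v = 64*sin(u)^2.
Evaluating at (u, v) = (2*pi/3, -pi/5): E = 64, F = 0, G = 48.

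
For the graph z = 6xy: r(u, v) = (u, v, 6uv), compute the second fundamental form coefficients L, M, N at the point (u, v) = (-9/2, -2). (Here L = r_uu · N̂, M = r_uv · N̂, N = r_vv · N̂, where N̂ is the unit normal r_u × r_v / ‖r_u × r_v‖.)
L = 0;  M = 3*sqrt(874)/437;  N = 0

Compute the unit normal N̂(u, v) = (-6*v/sqrt(36*u^2 + 36*v^2 + 1), -6*u/sqrt(36*u^2 + 36*v^2 + 1), 1/sqrt(36*u^2 + 36*v^2 + 1)), and the second partials r_uu, r_uv, r_vv. Take dot products:
  L(u, v) = r_uu · N̂ = 0,
  M(u, v) = r_uv · N̂ = 6/sqrt(36*u^2 + 36*v^2 + 1),
  N(u, v) = r_vv · N̂ = 0.
Evaluating at (u, v) = (-9/2, -2):
  L = 0, M = 3*sqrt(874)/437, N = 0.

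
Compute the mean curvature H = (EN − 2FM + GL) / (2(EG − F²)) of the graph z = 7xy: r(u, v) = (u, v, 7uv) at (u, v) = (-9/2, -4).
H = -49392*sqrt(7109)/50537881

With E = 49*v^2 + 1, F = 49*u*v, G = 49*u^2 + 1, L = 0, M = 7/sqrt(49*u^2 + 49*v^2 + 1), N = 0, assemble
  H = (EN − 2FM + GL) / (2(EG − F²)) = -343*u*v/(49*u^2 + 49*v^2 + 1)^(3/2).
At (u, v) = (-9/2, -4): H = -49392*sqrt(7109)/50537881.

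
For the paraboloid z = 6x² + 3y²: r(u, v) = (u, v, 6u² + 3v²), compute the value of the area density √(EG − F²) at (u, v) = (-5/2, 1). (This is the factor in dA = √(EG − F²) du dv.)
√(EG − F²)|_{(-5/2, 1)} = sqrt(937)

E = 144*u^2 + 1, F = 72*u*v, G = 36*v^2 + 1, so EG − F² = 144*u^2 + 36*v^2 + 1. Taking the positive square root: √(EG − F²) = sqrt(144*u^2 + 36*v^2 + 1). At (u, v) = (-5/2, 1): sqrt(937).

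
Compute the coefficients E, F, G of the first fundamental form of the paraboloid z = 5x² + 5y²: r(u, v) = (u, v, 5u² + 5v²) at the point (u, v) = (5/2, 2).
E = 626;  F = 500;  G = 401

Partials: r_u = (1, 0, 10*u), r_v = (0, 1, 10*v). As functions of (u, v):
  E = r_u · r_u = 100*u^2 + 1,
  F = r_u · r_v = 100*u*v,
  G = r_v · r_v = 100*v^2 + 1.
Evaluating at (u, v) = (5/2, 2): E = 626, F = 500, G = 401.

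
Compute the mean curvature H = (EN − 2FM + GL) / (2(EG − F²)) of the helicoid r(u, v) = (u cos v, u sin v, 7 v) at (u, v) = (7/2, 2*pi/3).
H = 0

With E = 1, F = 0, G = u^2 + 49, L = 0, M = -7/sqrt(u^2 + 49), N = 0, assemble
  H = (EN − 2FM + GL) / (2(EG − F²)) = 0.
At (u, v) = (7/2, 2*pi/3): H = 0.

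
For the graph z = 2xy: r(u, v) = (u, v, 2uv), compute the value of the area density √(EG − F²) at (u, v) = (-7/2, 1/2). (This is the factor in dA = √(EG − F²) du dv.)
√(EG − F²)|_{(-7/2, 1/2)} = sqrt(51)

E = 4*v^2 + 1, F = 4*u*v, G = 4*u^2 + 1, so EG − F² = 4*u^2 + 4*v^2 + 1. Taking the positive square root: √(EG − F²) = sqrt(4*u^2 + 4*v^2 + 1). At (u, v) = (-7/2, 1/2): sqrt(51).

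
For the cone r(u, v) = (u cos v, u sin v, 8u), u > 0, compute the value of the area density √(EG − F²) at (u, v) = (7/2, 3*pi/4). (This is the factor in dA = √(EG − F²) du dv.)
√(EG − F²)|_{(7/2, 3*pi/4)} = 7*sqrt(65)/2

E = 65, F = 0, G = u^2, so EG − F² = 65*u^2. Taking the positive square root: √(EG − F²) = sqrt(65)*Abs(u). At (u, v) = (7/2, 3*pi/4): 7*sqrt(65)/2.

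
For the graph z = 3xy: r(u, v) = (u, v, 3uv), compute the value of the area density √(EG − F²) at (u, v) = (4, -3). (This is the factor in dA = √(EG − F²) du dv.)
√(EG − F²)|_{(4, -3)} = sqrt(226)

E = 9*v^2 + 1, F = 9*u*v, G = 9*u^2 + 1, so EG − F² = 9*u^2 + 9*v^2 + 1. Taking the positive square root: √(EG − F²) = sqrt(9*u^2 + 9*v^2 + 1). At (u, v) = (4, -3): sqrt(226).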